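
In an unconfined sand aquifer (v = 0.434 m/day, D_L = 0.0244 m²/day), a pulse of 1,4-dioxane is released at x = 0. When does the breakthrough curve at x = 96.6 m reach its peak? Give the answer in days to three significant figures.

222 days

For the 1D instantaneous-source solution, setting ∂C/∂t = 0 at fixed x gives v²t² + 2Dt − x² = 0, so t = (√(D² + v²x²) − D)/v².
√(D² + v²x²) = √(0.0244² + 0.434² × 96.6²) = 41.92; v² = 0.188356.
t = (41.92 − 0.0244)/0.188356 = 222 days (vs. the pure-advection estimate x/v = 223 d).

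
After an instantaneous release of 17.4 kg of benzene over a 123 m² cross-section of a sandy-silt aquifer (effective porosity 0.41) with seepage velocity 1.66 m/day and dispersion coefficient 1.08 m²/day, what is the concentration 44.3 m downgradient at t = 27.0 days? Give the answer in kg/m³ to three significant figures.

0.0180 kg/m³

For an instantaneous plane source, C(x,t) = M/(n_e·A·√(4πDt)) · exp(−(x−vt)²/(4Dt)), with n_e·A the pore (flow) area.
Plume center vt = 1.66 × 27.0 = 44.82 m, so the well at 44.3 m is 0.52 m upgradient of the peak.
√(4πDt) = 19.14 m, giving peak height M/(n_e·A·√(4πDt)) = 17.4/(0.41 × 123 × 19.14) = 0.01803 kg/m³.
(x−vt)²/(4Dt) = (-0.52)²/(4 × 1.08 × 27.0) = 0.002318; exp(−0.002318) = 0.9977.
C = 0.01803 × 0.9977 = 0.0180 kg/m³.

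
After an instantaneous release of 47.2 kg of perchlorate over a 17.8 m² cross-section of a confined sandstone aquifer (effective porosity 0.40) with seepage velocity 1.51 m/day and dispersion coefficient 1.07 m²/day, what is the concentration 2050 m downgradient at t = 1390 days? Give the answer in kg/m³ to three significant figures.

For an instantaneous plane source, C(x,t) = M/(n_e·A·√(4πDt)) · exp(−(x−vt)²/(4Dt)), with n_e·A the pore (flow) area.
Plume center vt = 1.51 × 1390 = 2098.9 m, so the well at 2050 m is 48.9 m upgradient of the peak.
√(4πDt) = 136.7 m, giving peak height M/(n_e·A·√(4πDt)) = 47.2/(0.40 × 17.8 × 136.7) = 0.04849 kg/m³.
(x−vt)²/(4Dt) = (-48.9)²/(4 × 1.07 × 1390) = 0.4019; exp(−0.4019) = 0.6690.
C = 0.04849 × 0.6690 = 0.0324 kg/m³.

0.0324 kg/m³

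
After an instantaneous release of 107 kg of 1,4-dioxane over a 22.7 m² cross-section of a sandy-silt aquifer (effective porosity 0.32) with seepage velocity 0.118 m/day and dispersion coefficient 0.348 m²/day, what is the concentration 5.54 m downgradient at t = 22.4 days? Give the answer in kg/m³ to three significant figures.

1.14 kg/m³

For an instantaneous plane source, C(x,t) = M/(n_e·A·√(4πDt)) · exp(−(x−vt)²/(4Dt)), with n_e·A the pore (flow) area.
Plume center vt = 0.118 × 22.4 = 2.6432 m, so the well at 5.54 m is 2.8968 m downgradient of the peak.
√(4πDt) = 9.897 m, giving peak height M/(n_e·A·√(4πDt)) = 107/(0.32 × 22.7 × 9.897) = 1.488 kg/m³.
(x−vt)²/(4Dt) = (2.8968)²/(4 × 0.348 × 22.4) = 0.2691; exp(−0.2691) = 0.7641.
C = 1.488 × 0.7641 = 1.14 kg/m³.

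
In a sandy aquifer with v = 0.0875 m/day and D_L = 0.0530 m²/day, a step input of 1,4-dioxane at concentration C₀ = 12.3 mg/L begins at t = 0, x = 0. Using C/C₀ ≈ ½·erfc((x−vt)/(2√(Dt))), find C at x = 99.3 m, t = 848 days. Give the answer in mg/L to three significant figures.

For a continuous step input, C/C₀ ≈ ½·erfc((x−vt)/(2√(Dt))).
vt = 0.0875 × 848 = 74.2 m and 2√(Dt) = 2√(0.0530 × 848) = 13.41 m.
Argument (x−vt)/(2√(Dt)) = (99.3 − 74.2)/13.41 = 1.872; ½·erfc(1.872) = 0.004056.
C = 12.3 × 0.004056 = 0.0499 mg/L.

0.0499 mg/L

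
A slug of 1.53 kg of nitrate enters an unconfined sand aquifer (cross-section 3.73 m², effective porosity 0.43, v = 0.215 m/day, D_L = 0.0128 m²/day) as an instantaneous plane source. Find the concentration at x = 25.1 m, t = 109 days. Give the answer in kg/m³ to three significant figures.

0.139 kg/m³

For an instantaneous plane source, C(x,t) = M/(n_e·A·√(4πDt)) · exp(−(x−vt)²/(4Dt)), with n_e·A the pore (flow) area.
Plume center vt = 0.215 × 109 = 23.435 m, so the well at 25.1 m is 1.665 m downgradient of the peak.
√(4πDt) = 4.187 m, giving peak height M/(n_e·A·√(4πDt)) = 1.53/(0.43 × 3.73 × 4.187) = 0.2278 kg/m³.
(x−vt)²/(4Dt) = (1.665)²/(4 × 0.0128 × 109) = 0.4967; exp(−0.4967) = 0.6085.
C = 0.2278 × 0.6085 = 0.139 kg/m³.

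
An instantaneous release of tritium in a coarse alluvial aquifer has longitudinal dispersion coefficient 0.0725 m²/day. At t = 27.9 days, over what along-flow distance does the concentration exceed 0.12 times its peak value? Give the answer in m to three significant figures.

8.28 m

The plume is Gaussian with σ = √(2Dt) = √(2 × 0.0725 × 27.9) = 2.011 m.
C/C_peak = exp(−Δx²/(2σ²)) = 0.12 ⇒ Δx = σ·√(−2 ln 0.12) = 2.011 × 2.059 = 4.141 m.
Width = 2Δx = 8.28 m.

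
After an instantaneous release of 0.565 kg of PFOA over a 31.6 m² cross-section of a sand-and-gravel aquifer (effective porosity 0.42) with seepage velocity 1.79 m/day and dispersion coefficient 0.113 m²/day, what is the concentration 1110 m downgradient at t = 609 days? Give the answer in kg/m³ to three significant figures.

0.000344 kg/m³

For an instantaneous plane source, C(x,t) = M/(n_e·A·√(4πDt)) · exp(−(x−vt)²/(4Dt)), with n_e·A the pore (flow) area.
Plume center vt = 1.79 × 609 = 1090.11 m, so the well at 1110 m is 19.89 m downgradient of the peak.
√(4πDt) = 29.41 m, giving peak height M/(n_e·A·√(4πDt)) = 0.565/(0.42 × 31.6 × 29.41) = 0.001447 kg/m³.
(x−vt)²/(4Dt) = (19.89)²/(4 × 0.113 × 609) = 1.437; exp(−1.437) = 0.2376.
C = 0.001447 × 0.2376 = 0.000344 kg/m³.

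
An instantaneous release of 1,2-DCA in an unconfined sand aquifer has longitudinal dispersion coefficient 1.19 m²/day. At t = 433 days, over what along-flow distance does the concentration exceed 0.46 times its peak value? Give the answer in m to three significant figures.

The plume is Gaussian with σ = √(2Dt) = √(2 × 1.19 × 433) = 32.10 m.
C/C_peak = exp(−Δx²/(2σ²)) = 0.46 ⇒ Δx = σ·√(−2 ln 0.46) = 32.10 × 1.246 = 40.00 m.
Width = 2Δx = 80.0 m.

80.0 m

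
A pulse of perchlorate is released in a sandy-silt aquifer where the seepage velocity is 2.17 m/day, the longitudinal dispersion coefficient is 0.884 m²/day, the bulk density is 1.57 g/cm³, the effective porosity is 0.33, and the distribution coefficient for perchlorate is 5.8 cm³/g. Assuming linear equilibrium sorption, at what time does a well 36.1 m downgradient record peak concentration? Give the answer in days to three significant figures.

470 days

Retardation factor R = 1 + ρ_b·K_d/n = 1 + 1.57 × 5.8/0.33 = 28.59.
Sorption retards both mechanisms: v_R = v/R = 0.07590 m/day, D_R = D/R = 0.03092 m²/day.
Peak time from v_R²t² + 2D_R t − x² = 0: t = (√(D_R² + v_R²x²) − D_R)/v_R².
√(D_R² + v_R²x²) = √(0.03092² + 0.07590² × 36.1²) = 2.740; v_R² = 0.005761.
t = (2.740 − 0.03092)/0.005761 = 470 days.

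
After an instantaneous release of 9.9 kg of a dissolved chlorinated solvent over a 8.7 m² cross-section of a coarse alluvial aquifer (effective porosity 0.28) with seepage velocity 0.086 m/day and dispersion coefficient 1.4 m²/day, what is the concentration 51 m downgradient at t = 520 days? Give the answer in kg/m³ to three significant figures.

0.0419 kg/m³

For an instantaneous plane source, C(x,t) = M/(n_e·A·√(4πDt)) · exp(−(x−vt)²/(4Dt)), with n_e·A the pore (flow) area.
Plume center vt = 0.086 × 520 = 44.72 m, so the well at 51 m is 6.28 m downgradient of the peak.
√(4πDt) = 95.65 m, giving peak height M/(n_e·A·√(4πDt)) = 9.9/(0.28 × 8.7 × 95.65) = 0.04249 kg/m³.
(x−vt)²/(4Dt) = (6.28)²/(4 × 1.4 × 520) = 0.01354; exp(−0.01354) = 0.9866.
C = 0.04249 × 0.9866 = 0.0419 kg/m³.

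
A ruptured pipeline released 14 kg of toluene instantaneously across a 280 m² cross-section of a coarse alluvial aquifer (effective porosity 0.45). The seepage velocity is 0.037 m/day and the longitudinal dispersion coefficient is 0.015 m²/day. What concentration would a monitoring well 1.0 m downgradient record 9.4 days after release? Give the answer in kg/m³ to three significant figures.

For an instantaneous plane source, C(x,t) = M/(n_e·A·√(4πDt)) · exp(−(x−vt)²/(4Dt)), with n_e·A the pore (flow) area.
Plume center vt = 0.037 × 9.4 = 0.3478 m, so the well at 1.0 m is 0.6522 m downgradient of the peak.
√(4πDt) = 1.331 m, giving peak height M/(n_e·A·√(4πDt)) = 14/(0.45 × 280 × 1.331) = 0.08348 kg/m³.
(x−vt)²/(4Dt) = (0.6522)²/(4 × 0.015 × 9.4) = 0.7542; exp(−0.7542) = 0.4704.
C = 0.08348 × 0.4704 = 0.0393 kg/m³.

0.0393 kg/m³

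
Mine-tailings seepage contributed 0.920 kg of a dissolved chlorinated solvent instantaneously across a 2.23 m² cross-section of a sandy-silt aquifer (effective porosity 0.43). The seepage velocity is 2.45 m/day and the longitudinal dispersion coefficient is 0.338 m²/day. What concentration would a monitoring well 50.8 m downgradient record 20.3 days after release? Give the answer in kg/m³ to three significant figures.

0.0991 kg/m³

For an instantaneous plane source, C(x,t) = M/(n_e·A·√(4πDt)) · exp(−(x−vt)²/(4Dt)), with n_e·A the pore (flow) area.
Plume center vt = 2.45 × 20.3 = 49.735 m, so the well at 50.8 m is 1.065 m downgradient of the peak.
√(4πDt) = 9.286 m, giving peak height M/(n_e·A·√(4πDt)) = 0.920/(0.43 × 2.23 × 9.286) = 0.1033 kg/m³.
(x−vt)²/(4Dt) = (1.065)²/(4 × 0.338 × 20.3) = 0.04133; exp(−0.04133) = 0.9595.
C = 0.1033 × 0.9595 = 0.0991 kg/m³.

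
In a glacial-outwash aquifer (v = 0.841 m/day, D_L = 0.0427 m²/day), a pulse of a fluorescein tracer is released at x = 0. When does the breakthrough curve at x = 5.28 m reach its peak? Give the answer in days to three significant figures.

For the 1D instantaneous-source solution, setting ∂C/∂t = 0 at fixed x gives v²t² + 2Dt − x² = 0, so t = (√(D² + v²x²) − D)/v².
√(D² + v²x²) = √(0.0427² + 0.841² × 5.28²) = 4.441; v² = 0.707281.
t = (4.441 − 0.0427)/0.707281 = 6.22 days (vs. the pure-advection estimate x/v = 6.28 d).

6.22 days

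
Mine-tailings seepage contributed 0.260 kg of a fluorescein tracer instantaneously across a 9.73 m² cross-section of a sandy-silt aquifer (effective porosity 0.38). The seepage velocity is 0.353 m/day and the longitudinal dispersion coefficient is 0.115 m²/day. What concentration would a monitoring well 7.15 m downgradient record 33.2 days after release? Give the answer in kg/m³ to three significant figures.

For an instantaneous plane source, C(x,t) = M/(n_e·A·√(4πDt)) · exp(−(x−vt)²/(4Dt)), with n_e·A the pore (flow) area.
Plume center vt = 0.353 × 33.2 = 11.7196 m, so the well at 7.15 m is 4.5696 m upgradient of the peak.
√(4πDt) = 6.927 m, giving peak height M/(n_e·A·√(4πDt)) = 0.260/(0.38 × 9.73 × 6.927) = 0.01015 kg/m³.
(x−vt)²/(4Dt) = (-4.5696)²/(4 × 0.115 × 33.2) = 1.367; exp(−1.367) = 0.2549.
C = 0.01015 × 0.2549 = 0.00259 kg/m³.

0.00259 kg/m³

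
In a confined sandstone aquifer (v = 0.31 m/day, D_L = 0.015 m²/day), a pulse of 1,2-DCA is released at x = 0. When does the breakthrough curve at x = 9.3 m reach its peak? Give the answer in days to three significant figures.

For the 1D instantaneous-source solution, setting ∂C/∂t = 0 at fixed x gives v²t² + 2Dt − x² = 0, so t = (√(D² + v²x²) − D)/v².
√(D² + v²x²) = √(0.015² + 0.31² × 9.3²) = 2.883; v² = 0.0961.
t = (2.883 − 0.015)/0.0961 = 29.8 days (vs. the pure-advection estimate x/v = 30.0 d).

29.8 days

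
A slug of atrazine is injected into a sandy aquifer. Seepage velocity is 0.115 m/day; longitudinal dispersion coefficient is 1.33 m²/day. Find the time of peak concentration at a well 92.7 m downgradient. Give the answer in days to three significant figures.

712 days

For the 1D instantaneous-source solution, setting ∂C/∂t = 0 at fixed x gives v²t² + 2Dt − x² = 0, so t = (√(D² + v²x²) − D)/v².
√(D² + v²x²) = √(1.33² + 0.115² × 92.7²) = 10.74; v² = 0.013225.
t = (10.74 − 1.33)/0.013225 = 712 days (vs. the pure-advection estimate x/v = 806 d).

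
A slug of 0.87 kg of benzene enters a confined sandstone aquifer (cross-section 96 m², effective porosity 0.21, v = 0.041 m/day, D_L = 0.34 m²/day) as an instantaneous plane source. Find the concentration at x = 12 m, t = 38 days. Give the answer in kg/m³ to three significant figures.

0.000411 kg/m³

For an instantaneous plane source, C(x,t) = M/(n_e·A·√(4πDt)) · exp(−(x−vt)²/(4Dt)), with n_e·A the pore (flow) area.
Plume center vt = 0.041 × 38 = 1.558 m, so the well at 12 m is 10.442 m downgradient of the peak.
√(4πDt) = 12.74 m, giving peak height M/(n_e·A·√(4πDt)) = 0.87/(0.21 × 96 × 12.74) = 0.003387 kg/m³.
(x−vt)²/(4Dt) = (10.442)²/(4 × 0.34 × 38) = 2.110; exp(−2.110) = 0.1212.
C = 0.003387 × 0.1212 = 0.000411 kg/m³.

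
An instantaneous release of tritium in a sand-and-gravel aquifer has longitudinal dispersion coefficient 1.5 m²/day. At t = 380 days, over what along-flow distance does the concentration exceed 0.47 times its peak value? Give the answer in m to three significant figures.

The plume is Gaussian with σ = √(2Dt) = √(2 × 1.5 × 380) = 33.76 m.
C/C_peak = exp(−Δx²/(2σ²)) = 0.47 ⇒ Δx = σ·√(−2 ln 0.47) = 33.76 × 1.229 = 41.49 m.
Width = 2Δx = 83.0 m.

83.0 m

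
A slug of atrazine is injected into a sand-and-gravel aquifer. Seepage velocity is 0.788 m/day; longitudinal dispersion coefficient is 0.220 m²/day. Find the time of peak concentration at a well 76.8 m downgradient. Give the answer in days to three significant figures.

97.1 days

For the 1D instantaneous-source solution, setting ∂C/∂t = 0 at fixed x gives v²t² + 2Dt − x² = 0, so t = (√(D² + v²x²) − D)/v².
√(D² + v²x²) = √(0.220² + 0.788² × 76.8²) = 60.52; v² = 0.620944.
t = (60.52 − 0.220)/0.620944 = 97.1 days (vs. the pure-advection estimate x/v = 97.5 d).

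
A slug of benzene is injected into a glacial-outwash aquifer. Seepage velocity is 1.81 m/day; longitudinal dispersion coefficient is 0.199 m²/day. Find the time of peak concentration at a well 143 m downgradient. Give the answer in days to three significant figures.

For the 1D instantaneous-source solution, setting ∂C/∂t = 0 at fixed x gives v²t² + 2Dt − x² = 0, so t = (√(D² + v²x²) − D)/v².
√(D² + v²x²) = √(0.199² + 1.81² × 143²) = 258.8; v² = 3.2761.
t = (258.8 − 0.199)/3.2761 = 78.9 days (vs. the pure-advection estimate x/v = 79.0 d).

78.9 days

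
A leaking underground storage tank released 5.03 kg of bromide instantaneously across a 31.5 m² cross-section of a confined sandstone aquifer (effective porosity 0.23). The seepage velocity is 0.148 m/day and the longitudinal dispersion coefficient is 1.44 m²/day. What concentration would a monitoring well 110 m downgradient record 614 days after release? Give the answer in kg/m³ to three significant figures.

0.00594 kg/m³

For an instantaneous plane source, C(x,t) = M/(n_e·A·√(4πDt)) · exp(−(x−vt)²/(4Dt)), with n_e·A the pore (flow) area.
Plume center vt = 0.148 × 614 = 90.872 m, so the well at 110 m is 19.128 m downgradient of the peak.
√(4πDt) = 105.4 m, giving peak height M/(n_e·A·√(4πDt)) = 5.03/(0.23 × 31.5 × 105.4) = 0.006587 kg/m³.
(x−vt)²/(4Dt) = (19.128)²/(4 × 1.44 × 614) = 0.1035; exp(−0.1035) = 0.9017.
C = 0.006587 × 0.9017 = 0.00594 kg/m³.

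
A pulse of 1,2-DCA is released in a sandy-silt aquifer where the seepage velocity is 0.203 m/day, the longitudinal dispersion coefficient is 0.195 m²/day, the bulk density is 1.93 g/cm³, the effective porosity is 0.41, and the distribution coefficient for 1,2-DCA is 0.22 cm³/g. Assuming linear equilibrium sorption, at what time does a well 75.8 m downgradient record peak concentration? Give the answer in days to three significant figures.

Retardation factor R = 1 + ρ_b·K_d/n = 1 + 1.93 × 0.22/0.41 = 2.036.
Sorption retards both mechanisms: v_R = v/R = 0.09971 m/day, D_R = D/R = 0.09578 m²/day.
Peak time from v_R²t² + 2D_R t − x² = 0: t = (√(D_R² + v_R²x²) − D_R)/v_R².
√(D_R² + v_R²x²) = √(0.09578² + 0.09971² × 75.8²) = 7.559; v_R² = 0.009942.
t = (7.559 − 0.09578)/0.009942 = 751 days.

751 days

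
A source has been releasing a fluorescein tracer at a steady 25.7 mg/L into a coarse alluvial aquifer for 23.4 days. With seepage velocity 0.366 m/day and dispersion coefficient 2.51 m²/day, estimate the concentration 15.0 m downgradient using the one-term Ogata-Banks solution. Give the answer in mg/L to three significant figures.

For a continuous step input, C/C₀ ≈ ½·erfc((x−vt)/(2√(Dt))).
vt = 0.366 × 23.4 = 8.5644 m and 2√(Dt) = 2√(2.51 × 23.4) = 15.33 m.
Argument (x−vt)/(2√(Dt)) = (15.0 − 8.5644)/15.33 = 0.4198; ½·erfc(0.4198) = 0.2764.
C = 25.7 × 0.2764 = 7.10 mg/L.

7.10 mg/L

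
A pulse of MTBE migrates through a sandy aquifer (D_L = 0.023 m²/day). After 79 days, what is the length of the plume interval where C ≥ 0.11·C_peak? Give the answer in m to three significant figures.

8.01 m

The plume is Gaussian with σ = √(2Dt) = √(2 × 0.023 × 79) = 1.906 m.
C/C_peak = exp(−Δx²/(2σ²)) = 0.11 ⇒ Δx = σ·√(−2 ln 0.11) = 1.906 × 2.101 = 4.005 m.
Width = 2Δx = 8.01 m.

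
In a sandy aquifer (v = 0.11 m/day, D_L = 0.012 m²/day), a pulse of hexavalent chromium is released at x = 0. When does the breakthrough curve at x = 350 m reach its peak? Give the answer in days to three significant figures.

3180 days

For the 1D instantaneous-source solution, setting ∂C/∂t = 0 at fixed x gives v²t² + 2Dt − x² = 0, so t = (√(D² + v²x²) − D)/v².
√(D² + v²x²) = √(0.012² + 0.11² × 350²) = 38.50; v² = 0.0121.
t = (38.50 − 0.012)/0.0121 = 3180 days (vs. the pure-advection estimate x/v = 3180 d).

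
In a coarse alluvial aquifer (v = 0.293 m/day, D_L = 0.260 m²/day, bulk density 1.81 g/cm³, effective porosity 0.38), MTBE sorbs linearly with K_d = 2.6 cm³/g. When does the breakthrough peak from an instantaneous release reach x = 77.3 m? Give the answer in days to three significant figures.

Retardation factor R = 1 + ρ_b·K_d/n = 1 + 1.81 × 2.6/0.38 = 13.38.
Sorption retards both mechanisms: v_R = v/R = 0.02190 m/day, D_R = D/R = 0.01943 m²/day.
Peak time from v_R²t² + 2D_R t − x² = 0: t = (√(D_R² + v_R²x²) − D_R)/v_R².
√(D_R² + v_R²x²) = √(0.01943² + 0.02190² × 77.3²) = 1.693; v_R² = 0.0004796.
t = (1.693 − 0.01943)/0.0004796 = 3490 days.

3490 days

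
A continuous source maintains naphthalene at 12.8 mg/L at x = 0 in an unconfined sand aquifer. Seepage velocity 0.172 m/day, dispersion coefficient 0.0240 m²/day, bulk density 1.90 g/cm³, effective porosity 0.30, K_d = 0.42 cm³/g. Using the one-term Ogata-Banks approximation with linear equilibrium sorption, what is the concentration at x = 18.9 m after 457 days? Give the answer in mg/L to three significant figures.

Retardation factor R = 1 + ρ_b·K_d/n = 1 + 1.90 × 0.42/0.30 = 3.660.
Sorption retards both mechanisms: v_R = v/R = 0.04699 m/day, D_R = D/R = 0.006557 m²/day.
v_R·t = 0.04699 × 457 = 21.47443 m; 2√(D_R t) = 3.462 m; argument = (18.9 − 21.47443)/3.462 = -0.7436.
C = C₀ × ½·erfc(-0.7436) = 12.8 × 0.8535 = 10.9 mg/L.

10.9 mg/L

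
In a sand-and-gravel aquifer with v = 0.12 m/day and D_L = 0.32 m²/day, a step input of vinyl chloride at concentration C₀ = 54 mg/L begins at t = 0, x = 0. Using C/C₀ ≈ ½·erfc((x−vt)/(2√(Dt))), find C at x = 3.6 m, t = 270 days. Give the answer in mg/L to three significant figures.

53.2 mg/L

For a continuous step input, C/C₀ ≈ ½·erfc((x−vt)/(2√(Dt))).
vt = 0.12 × 270 = 32.4 m and 2√(Dt) = 2√(0.32 × 270) = 18.59 m.
Argument (x−vt)/(2√(Dt)) = (3.6 − 32.4)/18.59 = -1.549; ½·erfc(-1.549) = 0.9858.
C = 54 × 0.9858 = 53.2 mg/L.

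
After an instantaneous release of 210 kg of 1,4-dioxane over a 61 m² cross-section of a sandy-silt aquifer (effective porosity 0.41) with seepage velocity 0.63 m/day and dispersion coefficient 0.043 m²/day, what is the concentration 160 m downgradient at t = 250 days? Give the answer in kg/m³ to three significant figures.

For an instantaneous plane source, C(x,t) = M/(n_e·A·√(4πDt)) · exp(−(x−vt)²/(4Dt)), with n_e·A the pore (flow) area.
Plume center vt = 0.63 × 250 = 157.5 m, so the well at 160 m is 2.5 m downgradient of the peak.
√(4πDt) = 11.62 m, giving peak height M/(n_e·A·√(4πDt)) = 210/(0.41 × 61 × 11.62) = 0.7226 kg/m³.
(x−vt)²/(4Dt) = (2.5)²/(4 × 0.043 × 250) = 0.1453; exp(−0.1453) = 0.8648.
C = 0.7226 × 0.8648 = 0.625 kg/m³.

0.625 kg/m³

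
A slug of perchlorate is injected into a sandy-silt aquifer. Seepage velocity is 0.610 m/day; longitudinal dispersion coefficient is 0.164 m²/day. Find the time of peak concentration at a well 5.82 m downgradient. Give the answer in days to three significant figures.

For the 1D instantaneous-source solution, setting ∂C/∂t = 0 at fixed x gives v²t² + 2Dt − x² = 0, so t = (√(D² + v²x²) − D)/v².
√(D² + v²x²) = √(0.164² + 0.610² × 5.82²) = 3.554; v² = 0.3721.
t = (3.554 − 0.164)/0.3721 = 9.11 days (vs. the pure-advection estimate x/v = 9.54 d).

9.11 days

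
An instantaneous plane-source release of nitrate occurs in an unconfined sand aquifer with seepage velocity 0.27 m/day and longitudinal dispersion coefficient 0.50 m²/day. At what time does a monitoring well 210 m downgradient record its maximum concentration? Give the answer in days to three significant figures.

For the 1D instantaneous-source solution, setting ∂C/∂t = 0 at fixed x gives v²t² + 2Dt − x² = 0, so t = (√(D² + v²x²) − D)/v².
√(D² + v²x²) = √(0.50² + 0.27² × 210²) = 56.70; v² = 0.0729.
t = (56.70 − 0.50)/0.0729 = 771 days (vs. the pure-advection estimate x/v = 778 d).

771 days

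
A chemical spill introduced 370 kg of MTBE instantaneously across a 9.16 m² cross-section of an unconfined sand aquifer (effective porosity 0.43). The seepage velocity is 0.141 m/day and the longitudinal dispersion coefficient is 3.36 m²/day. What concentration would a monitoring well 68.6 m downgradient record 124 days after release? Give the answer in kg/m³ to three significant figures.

0.271 kg/m³

For an instantaneous plane source, C(x,t) = M/(n_e·A·√(4πDt)) · exp(−(x−vt)²/(4Dt)), with n_e·A the pore (flow) area.
Plume center vt = 0.141 × 124 = 17.484 m, so the well at 68.6 m is 51.116 m downgradient of the peak.
√(4πDt) = 72.36 m, giving peak height M/(n_e·A·√(4πDt)) = 370/(0.43 × 9.16 × 72.36) = 1.298 kg/m³.
(x−vt)²/(4Dt) = (51.116)²/(4 × 3.36 × 124) = 1.568; exp(−1.568) = 0.2085.
C = 1.298 × 0.2085 = 0.271 kg/m³.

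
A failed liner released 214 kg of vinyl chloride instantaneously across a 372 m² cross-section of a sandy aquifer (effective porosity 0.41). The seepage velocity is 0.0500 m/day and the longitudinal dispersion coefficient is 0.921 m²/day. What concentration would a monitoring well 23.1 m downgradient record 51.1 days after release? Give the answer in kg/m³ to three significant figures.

For an instantaneous plane source, C(x,t) = M/(n_e·A·√(4πDt)) · exp(−(x−vt)²/(4Dt)), with n_e·A the pore (flow) area.
Plume center vt = 0.0500 × 51.1 = 2.555 m, so the well at 23.1 m is 20.545 m downgradient of the peak.
√(4πDt) = 24.32 m, giving peak height M/(n_e·A·√(4πDt)) = 214/(0.41 × 372 × 24.32) = 0.05769 kg/m³.
(x−vt)²/(4Dt) = (20.545)²/(4 × 0.921 × 51.1) = 2.242; exp(−2.242) = 0.1062.
C = 0.05769 × 0.1062 = 0.00613 kg/m³.

0.00613 kg/m³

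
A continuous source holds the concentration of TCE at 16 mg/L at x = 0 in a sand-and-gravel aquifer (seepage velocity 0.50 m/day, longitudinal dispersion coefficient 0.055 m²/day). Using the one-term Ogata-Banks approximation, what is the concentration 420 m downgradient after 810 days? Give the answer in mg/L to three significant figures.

0.896 mg/L

For a continuous step input, C/C₀ ≈ ½·erfc((x−vt)/(2√(Dt))).
vt = 0.50 × 810 = 405 m and 2√(Dt) = 2√(0.055 × 810) = 13.35 m.
Argument (x−vt)/(2√(Dt)) = (420 − 405)/13.35 = 1.124; ½·erfc(1.124) = 0.05597.
C = 16 × 0.05597 = 0.896 mg/L.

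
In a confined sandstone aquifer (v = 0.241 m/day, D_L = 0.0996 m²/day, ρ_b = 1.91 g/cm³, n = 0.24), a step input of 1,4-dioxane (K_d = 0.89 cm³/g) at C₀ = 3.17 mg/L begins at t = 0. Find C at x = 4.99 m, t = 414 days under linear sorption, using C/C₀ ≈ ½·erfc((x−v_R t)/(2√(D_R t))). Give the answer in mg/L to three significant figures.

Retardation factor R = 1 + ρ_b·K_d/n = 1 + 1.91 × 0.89/0.24 = 8.083.
Sorption retards both mechanisms: v_R = v/R = 0.02982 m/day, D_R = D/R = 0.01232 m²/day.
v_R·t = 0.02982 × 414 = 12.34548 m; 2√(D_R t) = 4.517 m; argument = (4.99 − 12.34548)/4.517 = -1.628.
C = C₀ × ½·erfc(-1.628) = 3.17 × 0.9893 = 3.14 mg/L.

3.14 mg/L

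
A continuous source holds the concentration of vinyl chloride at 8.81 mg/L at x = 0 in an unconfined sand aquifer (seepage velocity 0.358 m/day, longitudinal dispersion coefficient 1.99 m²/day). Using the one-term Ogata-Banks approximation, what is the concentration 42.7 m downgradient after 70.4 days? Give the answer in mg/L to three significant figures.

For a continuous step input, C/C₀ ≈ ½·erfc((x−vt)/(2√(Dt))).
vt = 0.358 × 70.4 = 25.2032 m and 2√(Dt) = 2√(1.99 × 70.4) = 23.67 m.
Argument (x−vt)/(2√(Dt)) = (42.7 − 25.2032)/23.67 = 0.7392; ½·erfc(0.7392) = 0.1479.
C = 8.81 × 0.1479 = 1.30 mg/L.

1.30 mg/L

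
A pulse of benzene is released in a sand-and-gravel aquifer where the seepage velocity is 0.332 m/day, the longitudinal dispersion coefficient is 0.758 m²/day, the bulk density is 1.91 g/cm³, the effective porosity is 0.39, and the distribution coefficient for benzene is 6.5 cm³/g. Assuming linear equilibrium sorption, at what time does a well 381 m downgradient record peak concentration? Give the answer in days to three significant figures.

Retardation factor R = 1 + ρ_b·K_d/n = 1 + 1.91 × 6.5/0.39 = 32.83.
Sorption retards both mechanisms: v_R = v/R = 0.01011 m/day, D_R = D/R = 0.02309 m²/day.
Peak time from v_R²t² + 2D_R t − x² = 0: t = (√(D_R² + v_R²x²) − D_R)/v_R².
√(D_R² + v_R²x²) = √(0.02309² + 0.01011² × 381²) = 3.852; v_R² = 0.0001022.
t = (3.852 − 0.02309)/0.0001022 = 37500 days.

37500 days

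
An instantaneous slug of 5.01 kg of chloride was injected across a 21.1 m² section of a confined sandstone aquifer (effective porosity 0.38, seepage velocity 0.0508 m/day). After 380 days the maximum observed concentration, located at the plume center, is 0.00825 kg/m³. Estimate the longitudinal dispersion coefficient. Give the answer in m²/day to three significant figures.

At the plume center C_max = M/(n_e·A·√(4πDt)), so D = M²/(4πt·(n_e·A·C_max)²).
n_e·A·C_max = 0.38 × 21.1 × 0.00825 = 0.06615 kg/m.
D = 5.01²/(4π × 380 × 0.06615²) = 1.20 m²/day.

1.20 m²/day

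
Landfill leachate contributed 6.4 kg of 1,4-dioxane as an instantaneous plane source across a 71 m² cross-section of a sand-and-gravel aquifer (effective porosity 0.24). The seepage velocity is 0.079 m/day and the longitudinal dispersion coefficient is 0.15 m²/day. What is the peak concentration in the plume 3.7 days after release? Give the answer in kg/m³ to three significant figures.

The peak of an instantaneous 1D plume sits at x = vt; there the Gaussian factor is 1 and C_max = M/(n_e·A·√(4πDt)), where n_e·A is the pore area the mass is dissolved in.
√(4πDt) = √(4π × 0.15 × 3.7) = 2.641 m, so C_max = 6.4/(0.24 × 71 × 2.641) = 0.142 kg/m³.

0.142 kg/m³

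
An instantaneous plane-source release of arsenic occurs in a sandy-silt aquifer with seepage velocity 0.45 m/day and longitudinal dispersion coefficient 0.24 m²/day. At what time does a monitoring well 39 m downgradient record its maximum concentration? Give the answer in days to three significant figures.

For the 1D instantaneous-source solution, setting ∂C/∂t = 0 at fixed x gives v²t² + 2Dt − x² = 0, so t = (√(D² + v²x²) − D)/v².
√(D² + v²x²) = √(0.24² + 0.45² × 39²) = 17.55; v² = 0.2025.
t = (17.55 − 0.24)/0.2025 = 85.5 days (vs. the pure-advection estimate x/v = 86.7 d).

85.5 days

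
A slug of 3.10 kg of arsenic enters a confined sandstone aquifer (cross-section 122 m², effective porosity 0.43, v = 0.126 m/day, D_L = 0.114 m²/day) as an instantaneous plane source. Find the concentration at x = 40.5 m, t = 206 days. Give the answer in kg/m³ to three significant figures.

For an instantaneous plane source, C(x,t) = M/(n_e·A·√(4πDt)) · exp(−(x−vt)²/(4Dt)), with n_e·A the pore (flow) area.
Plume center vt = 0.126 × 206 = 25.956 m, so the well at 40.5 m is 14.544 m downgradient of the peak.
√(4πDt) = 17.18 m, giving peak height M/(n_e·A·√(4πDt)) = 3.10/(0.43 × 122 × 17.18) = 0.003440 kg/m³.
(x−vt)²/(4Dt) = (14.544)²/(4 × 0.114 × 206) = 2.252; exp(−2.252) = 0.1052.
C = 0.003440 × 0.1052 = 0.000362 kg/m³.

0.000362 kg/m³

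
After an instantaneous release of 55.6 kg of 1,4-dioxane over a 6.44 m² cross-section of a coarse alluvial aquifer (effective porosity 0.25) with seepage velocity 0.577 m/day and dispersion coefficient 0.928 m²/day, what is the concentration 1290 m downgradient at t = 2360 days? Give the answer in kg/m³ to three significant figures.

0.116 kg/m³

For an instantaneous plane source, C(x,t) = M/(n_e·A·√(4πDt)) · exp(−(x−vt)²/(4Dt)), with n_e·A the pore (flow) area.
Plume center vt = 0.577 × 2360 = 1361.72 m, so the well at 1290 m is 71.72 m upgradient of the peak.
√(4πDt) = 165.9 m, giving peak height M/(n_e·A·√(4πDt)) = 55.6/(0.25 × 6.44 × 165.9) = 0.2082 kg/m³.
(x−vt)²/(4Dt) = (-71.72)²/(4 × 0.928 × 2360) = 0.5872; exp(−0.5872) = 0.5559.
C = 0.2082 × 0.5559 = 0.116 kg/m³.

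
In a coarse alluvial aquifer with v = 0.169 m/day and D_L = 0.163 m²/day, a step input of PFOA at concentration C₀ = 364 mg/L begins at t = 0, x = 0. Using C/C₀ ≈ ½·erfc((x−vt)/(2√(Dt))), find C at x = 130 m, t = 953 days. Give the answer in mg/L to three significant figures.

For a continuous step input, C/C₀ ≈ ½·erfc((x−vt)/(2√(Dt))).
vt = 0.169 × 953 = 161.057 m and 2√(Dt) = 2√(0.163 × 953) = 24.93 m.
Argument (x−vt)/(2√(Dt)) = (130 − 161.057)/24.93 = -1.246; ½·erfc(-1.246) = 0.9610.
C = 364 × 0.9610 = 350 mg/L.

350 mg/L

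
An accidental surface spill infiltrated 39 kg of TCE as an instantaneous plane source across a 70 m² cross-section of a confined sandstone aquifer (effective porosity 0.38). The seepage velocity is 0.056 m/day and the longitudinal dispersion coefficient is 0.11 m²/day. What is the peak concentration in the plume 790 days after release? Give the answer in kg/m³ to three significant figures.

The peak of an instantaneous 1D plume sits at x = vt; there the Gaussian factor is 1 and C_max = M/(n_e·A·√(4πDt)), where n_e·A is the pore area the mass is dissolved in.
√(4πDt) = √(4π × 0.11 × 790) = 33.05 m, so C_max = 39/(0.38 × 70 × 33.05) = 0.0444 kg/m³.

0.0444 kg/m³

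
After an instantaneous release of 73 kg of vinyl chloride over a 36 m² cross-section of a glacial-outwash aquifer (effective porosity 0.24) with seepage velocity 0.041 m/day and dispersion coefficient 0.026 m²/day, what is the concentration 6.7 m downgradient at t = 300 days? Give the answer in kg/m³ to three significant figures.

0.312 kg/m³

For an instantaneous plane source, C(x,t) = M/(n_e·A·√(4πDt)) · exp(−(x−vt)²/(4Dt)), with n_e·A the pore (flow) area.
Plume center vt = 0.041 × 300 = 12.3 m, so the well at 6.7 m is 5.6 m upgradient of the peak.
√(4πDt) = 9.900 m, giving peak height M/(n_e·A·√(4πDt)) = 73/(0.24 × 36 × 9.900) = 0.8534 kg/m³.
(x−vt)²/(4Dt) = (-5.6)²/(4 × 0.026 × 300) = 1.005; exp(−1.005) = 0.3660.
C = 0.8534 × 0.3660 = 0.312 kg/m³.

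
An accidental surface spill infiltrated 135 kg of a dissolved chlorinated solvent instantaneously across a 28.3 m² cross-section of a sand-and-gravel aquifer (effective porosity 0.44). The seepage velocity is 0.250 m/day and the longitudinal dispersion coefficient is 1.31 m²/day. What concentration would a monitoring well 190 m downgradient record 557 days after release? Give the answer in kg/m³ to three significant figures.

0.0468 kg/m³

For an instantaneous plane source, C(x,t) = M/(n_e·A·√(4πDt)) · exp(−(x−vt)²/(4Dt)), with n_e·A the pore (flow) area.
Plume center vt = 0.250 × 557 = 139.25 m, so the well at 190 m is 50.75 m downgradient of the peak.
√(4πDt) = 95.76 m, giving peak height M/(n_e·A·√(4πDt)) = 135/(0.44 × 28.3 × 95.76) = 0.1132 kg/m³.
(x−vt)²/(4Dt) = (50.75)²/(4 × 1.31 × 557) = 0.8824; exp(−0.8824) = 0.4138.
C = 0.1132 × 0.4138 = 0.0468 kg/m³.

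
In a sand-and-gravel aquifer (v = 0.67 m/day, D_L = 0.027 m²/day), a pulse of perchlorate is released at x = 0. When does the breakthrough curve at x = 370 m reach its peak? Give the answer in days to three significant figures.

For the 1D instantaneous-source solution, setting ∂C/∂t = 0 at fixed x gives v²t² + 2Dt − x² = 0, so t = (√(D² + v²x²) − D)/v².
√(D² + v²x²) = √(0.027² + 0.67² × 370²) = 247.9; v² = 0.4489.
t = (247.9 − 0.027)/0.4489 = 552 days (vs. the pure-advection estimate x/v = 552 d).

552 days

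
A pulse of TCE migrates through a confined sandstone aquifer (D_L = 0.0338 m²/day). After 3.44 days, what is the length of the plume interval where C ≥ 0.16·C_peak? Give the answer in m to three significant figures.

The plume is Gaussian with σ = √(2Dt) = √(2 × 0.0338 × 3.44) = 0.4822 m.
C/C_peak = exp(−Δx²/(2σ²)) = 0.16 ⇒ Δx = σ·√(−2 ln 0.16) = 0.4822 × 1.914 = 0.9229 m.
Width = 2Δx = 1.85 m.

1.85 m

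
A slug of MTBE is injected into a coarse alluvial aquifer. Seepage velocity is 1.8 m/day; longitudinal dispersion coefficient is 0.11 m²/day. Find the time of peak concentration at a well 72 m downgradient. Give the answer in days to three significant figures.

For the 1D instantaneous-source solution, setting ∂C/∂t = 0 at fixed x gives v²t² + 2Dt − x² = 0, so t = (√(D² + v²x²) − D)/v².
√(D² + v²x²) = √(0.11² + 1.8² × 72²) = 129.6; v² = 3.24.
t = (129.6 − 0.11)/3.24 = 40.0 days (vs. the pure-advection estimate x/v = 40.0 d).

40.0 days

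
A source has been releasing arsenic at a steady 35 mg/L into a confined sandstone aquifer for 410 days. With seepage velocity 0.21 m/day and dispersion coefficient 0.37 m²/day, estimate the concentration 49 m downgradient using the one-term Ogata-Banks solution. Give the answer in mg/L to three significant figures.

34.4 mg/L

For a continuous step input, C/C₀ ≈ ½·erfc((x−vt)/(2√(Dt))).
vt = 0.21 × 410 = 86.1 m and 2√(Dt) = 2√(0.37 × 410) = 24.63 m.
Argument (x−vt)/(2√(Dt)) = (49 − 86.1)/24.63 = -1.506; ½·erfc(-1.506) = 0.9834.
C = 35 × 0.9834 = 34.4 mg/L.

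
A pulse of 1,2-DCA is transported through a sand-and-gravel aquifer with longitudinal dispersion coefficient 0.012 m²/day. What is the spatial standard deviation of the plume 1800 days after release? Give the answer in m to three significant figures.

6.57 m

Dispersive spreading gives a Gaussian with σ² = 2Dt; advection only shifts the center.
σ = √(2 × 0.012 × 1800) = 6.57 m.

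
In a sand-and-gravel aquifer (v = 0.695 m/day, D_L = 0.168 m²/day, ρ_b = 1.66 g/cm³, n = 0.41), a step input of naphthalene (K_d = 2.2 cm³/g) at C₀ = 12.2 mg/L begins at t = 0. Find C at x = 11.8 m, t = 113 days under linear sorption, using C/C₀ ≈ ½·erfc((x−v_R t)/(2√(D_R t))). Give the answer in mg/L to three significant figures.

Retardation factor R = 1 + ρ_b·K_d/n = 1 + 1.66 × 2.2/0.41 = 9.907.
Sorption retards both mechanisms: v_R = v/R = 0.07015 m/day, D_R = D/R = 0.01696 m²/day.
v_R·t = 0.07015 × 113 = 7.92695 m; 2√(D_R t) = 2.769 m; argument = (11.8 − 7.92695)/2.769 = 1.399.
C = C₀ × ½·erfc(1.399) = 12.2 × 0.02394 = 0.292 mg/L.

0.292 mg/L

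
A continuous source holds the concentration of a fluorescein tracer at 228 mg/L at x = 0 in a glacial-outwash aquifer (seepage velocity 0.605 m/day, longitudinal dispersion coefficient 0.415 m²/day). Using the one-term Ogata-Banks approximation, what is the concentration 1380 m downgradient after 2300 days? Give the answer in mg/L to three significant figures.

138 mg/L

For a continuous step input, C/C₀ ≈ ½·erfc((x−vt)/(2√(Dt))).
vt = 0.605 × 2300 = 1391.5 m and 2√(Dt) = 2√(0.415 × 2300) = 61.79 m.
Argument (x−vt)/(2√(Dt)) = (1380 − 1391.5)/61.79 = -0.1861; ½·erfc(-0.1861) = 0.6038.
C = 228 × 0.6038 = 138 mg/L.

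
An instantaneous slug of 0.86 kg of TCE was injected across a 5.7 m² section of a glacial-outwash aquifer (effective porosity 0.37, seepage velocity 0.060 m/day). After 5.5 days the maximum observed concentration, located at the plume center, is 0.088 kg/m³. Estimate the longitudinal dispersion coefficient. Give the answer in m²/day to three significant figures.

At the plume center C_max = M/(n_e·A·√(4πDt)), so D = M²/(4πt·(n_e·A·C_max)²).
n_e·A·C_max = 0.37 × 5.7 × 0.088 = 0.1856 kg/m.
D = 0.86²/(4π × 5.5 × 0.1856²) = 0.311 m²/day.

0.311 m²/day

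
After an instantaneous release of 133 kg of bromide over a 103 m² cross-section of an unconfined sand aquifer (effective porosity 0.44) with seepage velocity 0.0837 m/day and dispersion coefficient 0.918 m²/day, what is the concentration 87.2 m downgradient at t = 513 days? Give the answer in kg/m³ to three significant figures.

0.0135 kg/m³

For an instantaneous plane source, C(x,t) = M/(n_e·A·√(4πDt)) · exp(−(x−vt)²/(4Dt)), with n_e·A the pore (flow) area.
Plume center vt = 0.0837 × 513 = 42.9381 m, so the well at 87.2 m is 44.2619 m downgradient of the peak.
√(4πDt) = 76.93 m, giving peak height M/(n_e·A·√(4πDt)) = 133/(0.44 × 103 × 76.93) = 0.03815 kg/m³.
(x−vt)²/(4Dt) = (44.2619)²/(4 × 0.918 × 513) = 1.040; exp(−1.040) = 0.3535.
C = 0.03815 × 0.3535 = 0.0135 kg/m³.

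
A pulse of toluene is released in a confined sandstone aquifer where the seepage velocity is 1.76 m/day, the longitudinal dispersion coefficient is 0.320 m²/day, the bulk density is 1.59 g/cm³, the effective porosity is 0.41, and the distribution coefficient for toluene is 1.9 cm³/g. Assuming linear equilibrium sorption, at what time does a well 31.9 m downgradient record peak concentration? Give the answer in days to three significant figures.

151 days

Retardation factor R = 1 + ρ_b·K_d/n = 1 + 1.59 × 1.9/0.41 = 8.368.
Sorption retards both mechanisms: v_R = v/R = 0.2103 m/day, D_R = D/R = 0.03824 m²/day.
Peak time from v_R²t² + 2D_R t − x² = 0: t = (√(D_R² + v_R²x²) − D_R)/v_R².
√(D_R² + v_R²x²) = √(0.03824² + 0.2103² × 31.9²) = 6.709; v_R² = 0.04423.
t = (6.709 − 0.03824)/0.04423 = 151 days.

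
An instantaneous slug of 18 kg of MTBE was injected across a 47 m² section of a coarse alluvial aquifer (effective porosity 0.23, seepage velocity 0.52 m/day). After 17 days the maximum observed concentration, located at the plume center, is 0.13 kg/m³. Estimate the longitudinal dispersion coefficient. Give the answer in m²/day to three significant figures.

0.768 m²/day

At the plume center C_max = M/(n_e·A·√(4πDt)), so D = M²/(4πt·(n_e·A·C_max)²).
n_e·A·C_max = 0.23 × 47 × 0.13 = 1.405 kg/m.
D = 18²/(4π × 17 × 1.405²) = 0.768 m²/day.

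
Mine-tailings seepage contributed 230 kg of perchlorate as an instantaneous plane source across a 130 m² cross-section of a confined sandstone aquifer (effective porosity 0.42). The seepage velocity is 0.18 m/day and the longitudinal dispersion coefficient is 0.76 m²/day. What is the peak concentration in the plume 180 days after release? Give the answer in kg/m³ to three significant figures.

The peak of an instantaneous 1D plume sits at x = vt; there the Gaussian factor is 1 and C_max = M/(n_e·A·√(4πDt)), where n_e·A is the pore area the mass is dissolved in.
√(4πDt) = √(4π × 0.76 × 180) = 41.46 m, so C_max = 230/(0.42 × 130 × 41.46) = 0.102 kg/m³.

0.102 kg/m³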